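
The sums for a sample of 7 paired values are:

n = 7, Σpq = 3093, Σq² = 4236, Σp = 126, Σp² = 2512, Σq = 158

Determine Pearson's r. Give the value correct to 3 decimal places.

r = (nΣpq − ΣpΣq) / √[(nΣp² − (Σp)²)(nΣq² − (Σq)²)]
Numerator: 7×3093 − 126×158 = 1743
Denominator: √[(17584 − 15876)(29652 − 24964)] = √[1708 × 4688] = 2829.6827
r = 1743 / 2829.6827 ≈ 0.616

0.616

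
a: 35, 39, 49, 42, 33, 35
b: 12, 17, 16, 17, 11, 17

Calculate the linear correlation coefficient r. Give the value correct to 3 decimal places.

0.537

n = 6, Σa = 233, Σb = 90, Σa² = 9225, Σb² = 1388, Σab = 3539
nΣab − ΣaΣb = 21234 − 20970 = 264
nΣa² − (Σa)² = 55350 − 54289 = 1061; nΣb² − (Σb)² = 8328 − 8100 = 228
r = 264 / √(1061 × 228) = 264 / 491.8414 ≈ 0.537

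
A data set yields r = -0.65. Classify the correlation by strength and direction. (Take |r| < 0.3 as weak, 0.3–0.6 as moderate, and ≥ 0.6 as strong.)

r = -0.65 < 0 so the relationship is negative.
|r| = 0.65, which falls in the strong range.

strong negative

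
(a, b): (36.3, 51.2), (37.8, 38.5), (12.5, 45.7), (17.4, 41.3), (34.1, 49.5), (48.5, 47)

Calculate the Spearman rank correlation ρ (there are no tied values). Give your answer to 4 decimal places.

Rank a: 4, 5, 1, 2, 3, 6
Rank b: 6, 1, 3, 2, 5, 4
d = rank(a) − rank(b): -2, 4, -2, 0, -2, 2; Σd² = 32
ρ = 1 − 6Σd² / [n(n²−1)] = 1 − 6×32 / (6×35) = 1 − 192/210 ≈ 0.0857

0.0857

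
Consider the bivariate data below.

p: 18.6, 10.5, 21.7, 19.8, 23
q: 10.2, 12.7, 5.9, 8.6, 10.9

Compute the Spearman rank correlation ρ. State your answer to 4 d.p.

Rank p: 2, 1, 4, 3, 5
Rank q: 3, 5, 1, 2, 4
d = rank(p) − rank(q): -1, -4, 3, 1, 1; Σd² = 28
ρ = 1 − 6Σd² / [n(n²−1)] = 1 − 6×28 / (5×24) = 1 − 168/120 ≈ -0.4000

-0.4000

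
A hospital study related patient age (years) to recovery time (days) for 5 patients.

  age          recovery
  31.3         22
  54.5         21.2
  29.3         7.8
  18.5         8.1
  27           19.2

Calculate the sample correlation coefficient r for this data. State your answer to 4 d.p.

0.5911

n = 5, Σx = 160.6, Σy = 78.3, Σx² = 5879.68, Σy² = 1428.53, Σxy = 2740.79
nΣxy − ΣxΣy = 13703.95 − 12574.98 = 1128.97
nΣx² − (Σx)² = 29398.4 − 25792.36 = 3606.04; nΣy² − (Σy)² = 7142.65 − 6130.89 = 1011.76
r = 1128.97 / √(3606.04 × 1011.76) = 1128.97 / 1910.0908 ≈ 0.5911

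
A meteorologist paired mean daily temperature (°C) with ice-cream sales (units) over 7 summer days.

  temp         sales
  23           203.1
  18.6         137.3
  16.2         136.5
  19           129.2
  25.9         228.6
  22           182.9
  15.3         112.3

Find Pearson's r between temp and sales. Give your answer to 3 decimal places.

0.960

n = 7, Σx = 140, Σy = 1129.9, Σx² = 2887.3, Σy² = 193747.45, Σxy = 23553.91
nΣxy − ΣxΣy = 164877.37 − 158186 = 6691.37
nΣx² − (Σx)² = 20211.1 − 19600 = 611.1; nΣy² − (Σy)² = 1356232.15 − 1276674.01 = 79558.14
r = 6691.37 / √(611.1 × 79558.14) = 6691.37 / 6972.6594 ≈ 0.960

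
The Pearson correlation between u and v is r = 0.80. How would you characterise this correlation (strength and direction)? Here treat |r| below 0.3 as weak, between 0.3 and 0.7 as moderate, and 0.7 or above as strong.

r = 0.80 > 0 so the relationship is positive.
|r| = 0.80, which falls in the strong range.

strong positive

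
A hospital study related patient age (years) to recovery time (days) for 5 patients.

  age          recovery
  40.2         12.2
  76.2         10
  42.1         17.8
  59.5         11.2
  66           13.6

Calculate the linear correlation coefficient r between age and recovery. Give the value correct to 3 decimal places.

n = 5, Σx = 284, Σy = 64.8, Σx² = 17091.14, Σy² = 876.08, Σxy = 3565.82
nΣxy − ΣxΣy = 17829.1 − 18403.2 = -574.1
nΣx² − (Σx)² = 85455.7 − 80656 = 4799.7; nΣy² − (Σy)² = 4380.4 − 4199.04 = 181.36
r = -574.1 / √(4799.7 × 181.36) = -574.1 / 932.9917 ≈ -0.615

-0.615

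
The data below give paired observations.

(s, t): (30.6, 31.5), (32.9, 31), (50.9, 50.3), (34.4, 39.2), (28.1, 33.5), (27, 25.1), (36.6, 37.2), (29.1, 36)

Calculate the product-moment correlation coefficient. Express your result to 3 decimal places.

n = 8, Σs = 269.6, Σt = 283.8, Σs² = 9497.92, Σt² = 10452.08, Σst = 9920.72
nΣst − ΣsΣt = 79365.76 − 76512.48 = 2853.28
nΣs² − (Σs)² = 75983.36 − 72684.16 = 3299.2; nΣt² − (Σt)² = 83616.64 − 80542.44 = 3074.2
r = 2853.28 / √(3299.2 × 3074.2) = 2853.28 / 3184.7136 ≈ 0.896

0.896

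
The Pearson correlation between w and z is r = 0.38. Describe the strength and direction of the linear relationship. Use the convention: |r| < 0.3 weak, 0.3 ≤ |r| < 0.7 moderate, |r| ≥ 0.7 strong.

moderate positive

r = 0.38 > 0 so the relationship is positive.
|r| = 0.38, which falls in the moderate range.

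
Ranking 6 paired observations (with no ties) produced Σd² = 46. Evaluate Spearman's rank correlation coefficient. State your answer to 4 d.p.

-0.3143

ρ = 1 − 6Σd² / [n(n²−1)] = 1 − 6×46 / (6×35)
  = 1 − 276/210 = 1 − 1.31429 ≈ -0.3143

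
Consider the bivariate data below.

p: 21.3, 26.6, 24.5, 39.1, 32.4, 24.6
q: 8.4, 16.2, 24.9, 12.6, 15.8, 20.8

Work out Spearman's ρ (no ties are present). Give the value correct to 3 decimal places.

-0.143

Rank p: 1, 4, 2, 6, 5, 3
Rank q: 1, 4, 6, 2, 3, 5
d = rank(p) − rank(q): 0, 0, -4, 4, 2, -2; Σd² = 40
ρ = 1 − 6Σd² / [n(n²−1)] = 1 − 6×40 / (6×35) = 1 − 240/210 ≈ -0.143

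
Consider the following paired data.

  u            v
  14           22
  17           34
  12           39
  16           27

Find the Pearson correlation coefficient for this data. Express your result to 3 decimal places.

n = 4, Σu = 59, Σv = 122, Σu² = 885, Σv² = 3890, Σuv = 1786
nΣuv − ΣuΣv = 7144 − 7198 = -54
nΣu² − (Σu)² = 3540 − 3481 = 59; nΣv² − (Σv)² = 15560 − 14884 = 676
r = -54 / √(59 × 676) = -54 / 199.7098 ≈ -0.270

-0.270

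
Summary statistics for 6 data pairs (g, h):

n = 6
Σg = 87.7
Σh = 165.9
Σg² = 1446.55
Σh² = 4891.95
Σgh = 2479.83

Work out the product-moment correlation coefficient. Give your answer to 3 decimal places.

r = (nΣgh − ΣgΣh) / √[(nΣg² − (Σg)²)(nΣh² − (Σh)²)]
Numerator: 6×2479.83 − 87.7×165.9 = 329.55
Denominator: √[(8679.3 − 7691.29)(29351.7 − 27522.81)] = √[988.01 × 1828.89] = 1344.2327
r = 329.55 / 1344.2327 ≈ 0.245

0.245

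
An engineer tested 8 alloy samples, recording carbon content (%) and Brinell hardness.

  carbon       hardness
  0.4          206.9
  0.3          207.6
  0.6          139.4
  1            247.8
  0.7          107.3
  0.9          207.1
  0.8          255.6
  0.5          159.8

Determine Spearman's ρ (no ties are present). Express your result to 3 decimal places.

Rank carbon: 2, 1, 4, 8, 5, 7, 6, 3
Rank hardness: 4, 6, 2, 7, 1, 5, 8, 3
d = rank(carbon) − rank(hardness): -2, -5, 2, 1, 4, 2, -2, 0; Σd² = 58
ρ = 1 − 6Σd² / [n(n²−1)] = 1 − 6×58 / (8×63) = 1 − 348/504 ≈ 0.310

0.310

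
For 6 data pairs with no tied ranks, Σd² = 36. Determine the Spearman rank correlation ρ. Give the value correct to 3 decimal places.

ρ = 1 − 6Σd² / [n(n²−1)] = 1 − 6×36 / (6×35)
  = 1 − 216/210 = 1 − 1.0286 ≈ -0.029

-0.029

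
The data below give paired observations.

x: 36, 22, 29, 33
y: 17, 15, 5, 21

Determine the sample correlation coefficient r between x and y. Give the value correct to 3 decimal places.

0.323

n = 4, Σx = 120, Σy = 58, Σx² = 3710, Σy² = 980, Σxy = 1780
nΣxy − ΣxΣy = 7120 − 6960 = 160
nΣx² − (Σx)² = 14840 − 14400 = 440; nΣy² − (Σy)² = 3920 − 3364 = 556
r = 160 / √(440 × 556) = 160 / 494.6110 ≈ 0.323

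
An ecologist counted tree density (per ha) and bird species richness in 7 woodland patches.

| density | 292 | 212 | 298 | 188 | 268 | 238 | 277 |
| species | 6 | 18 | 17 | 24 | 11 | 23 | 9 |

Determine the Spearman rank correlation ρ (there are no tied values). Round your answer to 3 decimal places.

Rank density: 6, 2, 7, 1, 4, 3, 5
Rank species: 1, 5, 4, 7, 3, 6, 2
d = rank(density) − rank(species): 5, -3, 3, -6, 1, -3, 3; Σd² = 98
ρ = 1 − 6Σd² / [n(n²−1)] = 1 − 6×98 / (7×48) = 1 − 588/336 ≈ -0.750

-0.750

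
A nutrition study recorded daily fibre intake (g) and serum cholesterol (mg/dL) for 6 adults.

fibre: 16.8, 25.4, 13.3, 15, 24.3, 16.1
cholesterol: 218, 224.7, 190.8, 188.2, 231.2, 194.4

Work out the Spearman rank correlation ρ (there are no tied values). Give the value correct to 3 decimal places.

0.886

Rank fibre: 4, 6, 1, 2, 5, 3
Rank cholesterol: 4, 5, 2, 1, 6, 3
d = rank(fibre) − rank(cholesterol): 0, 1, -1, 1, -1, 0; Σd² = 4
ρ = 1 − 6Σd² / [n(n²−1)] = 1 − 6×4 / (6×35) = 1 − 24/210 ≈ 0.886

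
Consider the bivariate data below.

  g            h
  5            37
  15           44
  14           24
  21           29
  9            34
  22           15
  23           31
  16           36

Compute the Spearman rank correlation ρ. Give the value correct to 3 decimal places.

Rank g: 1, 4, 3, 6, 2, 7, 8, 5
Rank h: 7, 8, 2, 3, 5, 1, 4, 6
d = rank(g) − rank(h): -6, -4, 1, 3, -3, 6, 4, -1; Σd² = 124
ρ = 1 − 6Σd² / [n(n²−1)] = 1 − 6×124 / (8×63) = 1 − 744/504 ≈ -0.476

-0.476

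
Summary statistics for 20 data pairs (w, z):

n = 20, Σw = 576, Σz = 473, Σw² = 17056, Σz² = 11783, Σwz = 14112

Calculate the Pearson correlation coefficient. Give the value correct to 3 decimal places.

0.927

r = (nΣwz − ΣwΣz) / √[(nΣw² − (Σw)²)(nΣz² − (Σz)²)]
Numerator: 20×14112 − 576×473 = 9792
Denominator: √[(341120 − 331776)(235660 − 223729)] = √[9344 × 11931] = 10558.5635
r = 9792 / 10558.5635 ≈ 0.927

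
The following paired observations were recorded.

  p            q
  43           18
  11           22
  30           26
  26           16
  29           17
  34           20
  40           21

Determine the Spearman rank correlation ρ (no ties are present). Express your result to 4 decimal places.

0.0357

Rank p: 7, 1, 4, 2, 3, 5, 6
Rank q: 3, 6, 7, 1, 2, 4, 5
d = rank(p) − rank(q): 4, -5, -3, 1, 1, 1, 1; Σd² = 54
ρ = 1 − 6Σd² / [n(n²−1)] = 1 − 6×54 / (7×48) = 1 − 324/336 ≈ 0.0357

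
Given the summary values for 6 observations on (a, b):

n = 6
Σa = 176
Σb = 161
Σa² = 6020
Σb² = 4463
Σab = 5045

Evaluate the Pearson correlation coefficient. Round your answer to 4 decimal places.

r = (nΣab − ΣaΣb) / √[(nΣa² − (Σa)²)(nΣb² − (Σb)²)]
Numerator: 6×5045 − 176×161 = 1934
Denominator: √[(36120 − 30976)(26778 − 25921)] = √[5144 × 857] = 2099.6209
r = 1934 / 2099.6209 ≈ 0.9211

0.9211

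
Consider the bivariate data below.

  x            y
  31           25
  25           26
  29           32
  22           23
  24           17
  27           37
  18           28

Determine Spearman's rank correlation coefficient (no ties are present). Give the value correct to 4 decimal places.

Rank x: 7, 4, 6, 2, 3, 5, 1
Rank y: 3, 4, 6, 2, 1, 7, 5
d = rank(x) − rank(y): 4, 0, 0, 0, 2, -2, -4; Σd² = 40
ρ = 1 − 6Σd² / [n(n²−1)] = 1 − 6×40 / (7×48) = 1 − 240/336 ≈ 0.2857

0.2857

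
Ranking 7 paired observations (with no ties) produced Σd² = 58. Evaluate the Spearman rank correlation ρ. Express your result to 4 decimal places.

ρ = 1 − 6Σd² / [n(n²−1)] = 1 − 6×58 / (7×48)
  = 1 − 348/336 = 1 − 1.03571 ≈ -0.0357

-0.0357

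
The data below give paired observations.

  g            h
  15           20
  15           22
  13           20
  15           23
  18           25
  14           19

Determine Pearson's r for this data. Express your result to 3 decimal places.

0.847

n = 6, Σg = 90, Σh = 129, Σg² = 1364, Σh² = 2799, Σgh = 1951
nΣgh − ΣgΣh = 11706 − 11610 = 96
nΣg² − (Σg)² = 8184 − 8100 = 84; nΣh² − (Σh)² = 16794 − 16641 = 153
r = 96 / √(84 × 153) = 96 / 113.3667 ≈ 0.847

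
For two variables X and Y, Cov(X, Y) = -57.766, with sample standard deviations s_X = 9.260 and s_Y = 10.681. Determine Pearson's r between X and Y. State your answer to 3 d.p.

-0.584

r = Cov(X,Y) / (s_X · s_Y) = -57.766 / (9.260 × 10.681)
  = -57.766 / 98.9061 ≈ -0.584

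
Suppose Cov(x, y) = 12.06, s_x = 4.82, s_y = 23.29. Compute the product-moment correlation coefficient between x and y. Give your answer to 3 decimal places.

r = Cov(x,y) / (s_x · s_y) = 12.06 / (4.82 × 23.29)
  = 12.06 / 112.2578 ≈ 0.107

0.107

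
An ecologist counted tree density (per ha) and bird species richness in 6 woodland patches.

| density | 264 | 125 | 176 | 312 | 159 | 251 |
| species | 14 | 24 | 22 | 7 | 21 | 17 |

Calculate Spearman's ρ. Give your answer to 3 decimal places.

Rank density: 5, 1, 3, 6, 2, 4
Rank species: 2, 6, 5, 1, 4, 3
d = rank(density) − rank(species): 3, -5, -2, 5, -2, 1; Σd² = 68
ρ = 1 − 6Σd² / [n(n²−1)] = 1 − 6×68 / (6×35) = 1 − 408/210 ≈ -0.943

-0.943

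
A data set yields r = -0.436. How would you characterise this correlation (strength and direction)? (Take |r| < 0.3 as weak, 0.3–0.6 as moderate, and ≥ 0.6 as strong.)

moderate negative

r = -0.436 < 0 so the relationship is negative.
|r| = 0.436, which falls in the moderate range.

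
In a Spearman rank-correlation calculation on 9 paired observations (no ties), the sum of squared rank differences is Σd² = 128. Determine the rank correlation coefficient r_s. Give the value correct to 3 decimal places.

ρ = 1 − 6Σd² / [n(n²−1)] = 1 − 6×128 / (9×80)
  = 1 − 768/720 = 1 − 1.0667 ≈ -0.067

-0.067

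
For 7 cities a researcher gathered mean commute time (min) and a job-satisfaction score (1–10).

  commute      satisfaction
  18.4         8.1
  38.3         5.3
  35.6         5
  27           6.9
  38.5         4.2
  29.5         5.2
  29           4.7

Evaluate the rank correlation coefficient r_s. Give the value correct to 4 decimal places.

-0.6786

Rank commute: 1, 6, 5, 2, 7, 4, 3
Rank satisfaction: 7, 5, 3, 6, 1, 4, 2
d = rank(commute) − rank(satisfaction): -6, 1, 2, -4, 6, 0, 1; Σd² = 94
ρ = 1 − 6Σd² / [n(n²−1)] = 1 − 6×94 / (7×48) = 1 − 564/336 ≈ -0.6786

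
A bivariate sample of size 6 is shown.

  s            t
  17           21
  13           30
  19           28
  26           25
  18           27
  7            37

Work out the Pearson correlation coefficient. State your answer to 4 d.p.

-0.7400

n = 6, Σs = 100, Σt = 168, Σs² = 1868, Σt² = 4848, Σst = 2674
nΣst − ΣsΣt = 16044 − 16800 = -756
nΣs² − (Σs)² = 11208 − 10000 = 1208; nΣt² − (Σt)² = 29088 − 28224 = 864
r = -756 / √(1208 × 864) = -756 / 1021.6222 ≈ -0.7400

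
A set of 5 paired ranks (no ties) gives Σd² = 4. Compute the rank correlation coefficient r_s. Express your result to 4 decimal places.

0.8000

ρ = 1 − 6Σd² / [n(n²−1)] = 1 − 6×4 / (5×24)
  = 1 − 24/120 = 1 − 0.20000 ≈ 0.8000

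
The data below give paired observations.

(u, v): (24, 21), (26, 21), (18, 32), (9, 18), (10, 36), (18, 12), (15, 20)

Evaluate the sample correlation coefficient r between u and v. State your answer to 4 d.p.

-0.2460

n = 7, Σu = 120, Σv = 160, Σu² = 2306, Σv² = 4070, Σuv = 2664
nΣuv − ΣuΣv = 18648 − 19200 = -552
nΣu² − (Σu)² = 16142 − 14400 = 1742; nΣv² − (Σv)² = 28490 − 25600 = 2890
r = -552 / √(1742 × 2890) = -552 / 2243.7424 ≈ -0.2460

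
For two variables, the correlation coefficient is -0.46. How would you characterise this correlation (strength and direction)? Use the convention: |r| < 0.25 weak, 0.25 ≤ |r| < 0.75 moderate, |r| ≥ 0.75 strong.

r = -0.46 < 0 so the relationship is negative.
|r| = 0.46, which falls in the moderate range.

moderate negative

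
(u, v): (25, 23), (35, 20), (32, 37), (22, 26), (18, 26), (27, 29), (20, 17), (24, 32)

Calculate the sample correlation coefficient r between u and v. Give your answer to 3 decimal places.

0.234

n = 8, Σu = 203, Σv = 210, Σu² = 5387, Σv² = 5804, Σuv = 5390
nΣuv − ΣuΣv = 43120 − 42630 = 490
nΣu² − (Σu)² = 43096 − 41209 = 1887; nΣv² − (Σv)² = 46432 − 44100 = 2332
r = 490 / √(1887 × 2332) = 490 / 2097.7331 ≈ 0.234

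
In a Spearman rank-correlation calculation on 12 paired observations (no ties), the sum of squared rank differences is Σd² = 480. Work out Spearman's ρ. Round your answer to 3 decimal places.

-0.678

ρ = 1 − 6Σd² / [n(n²−1)] = 1 − 6×480 / (12×143)
  = 1 − 2880/1716 = 1 − 1.6783 ≈ -0.678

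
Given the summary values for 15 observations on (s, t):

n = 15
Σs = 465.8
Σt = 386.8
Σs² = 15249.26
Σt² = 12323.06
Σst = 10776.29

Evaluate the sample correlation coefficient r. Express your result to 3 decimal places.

-0.910

r = (nΣst − ΣsΣt) / √[(nΣs² − (Σs)²)(nΣt² − (Σt)²)]
Numerator: 15×10776.29 − 465.8×386.8 = -18527.09
Denominator: √[(228738.9 − 216969.64)(184845.9 − 149614.24)] = √[11769.26 × 35231.66] = 20362.9705
r = -18527.09 / 20362.9705 ≈ -0.910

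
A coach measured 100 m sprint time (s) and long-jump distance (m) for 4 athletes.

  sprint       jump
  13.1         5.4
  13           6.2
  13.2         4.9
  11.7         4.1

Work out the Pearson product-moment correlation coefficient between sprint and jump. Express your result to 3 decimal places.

n = 4, Σx = 51, Σy = 20.6, Σx² = 651.74, Σy² = 108.42, Σxy = 263.99
nΣxy − ΣxΣy = 1055.96 − 1050.6 = 5.36
nΣx² − (Σx)² = 2606.96 − 2601 = 5.96; nΣy² − (Σy)² = 433.68 − 424.36 = 9.32
r = 5.36 / √(5.96 × 9.32) = 5.36 / 7.4530 ≈ 0.719

0.719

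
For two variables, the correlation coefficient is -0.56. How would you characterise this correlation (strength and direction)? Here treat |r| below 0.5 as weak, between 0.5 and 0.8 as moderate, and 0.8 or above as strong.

r = -0.56 < 0 so the relationship is negative.
|r| = 0.56, which falls in the moderate range.

moderate negative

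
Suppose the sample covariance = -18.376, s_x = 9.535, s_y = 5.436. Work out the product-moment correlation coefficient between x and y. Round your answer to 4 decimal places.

-0.3545

r = Cov(x,y) / (s_x · s_y) = -18.376 / (9.535 × 5.436)
  = -18.376 / 51.8323 ≈ -0.3545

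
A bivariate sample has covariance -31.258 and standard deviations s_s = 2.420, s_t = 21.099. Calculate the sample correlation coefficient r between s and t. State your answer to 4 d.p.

-0.6122

r = Cov(s,t) / (s_s · s_t) = -31.258 / (2.420 × 21.099)
  = -31.258 / 51.0596 ≈ -0.6122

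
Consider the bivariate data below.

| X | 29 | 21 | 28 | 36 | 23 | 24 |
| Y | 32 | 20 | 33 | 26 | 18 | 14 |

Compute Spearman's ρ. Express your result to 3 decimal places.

Rank X: 5, 1, 4, 6, 2, 3
Rank Y: 5, 3, 6, 4, 2, 1
d = rank(X) − rank(Y): 0, -2, -2, 2, 0, 2; Σd² = 16
ρ = 1 − 6Σd² / [n(n²−1)] = 1 − 6×16 / (6×35) = 1 − 96/210 ≈ 0.543

0.543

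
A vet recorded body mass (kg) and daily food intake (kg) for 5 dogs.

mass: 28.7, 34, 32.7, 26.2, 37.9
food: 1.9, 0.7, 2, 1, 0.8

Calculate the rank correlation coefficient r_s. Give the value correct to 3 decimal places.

-0.500

Rank mass: 2, 4, 3, 1, 5
Rank food: 4, 1, 5, 3, 2
d = rank(mass) − rank(food): -2, 3, -2, -2, 3; Σd² = 30
ρ = 1 − 6Σd² / [n(n²−1)] = 1 − 6×30 / (5×24) = 1 − 180/120 ≈ -0.500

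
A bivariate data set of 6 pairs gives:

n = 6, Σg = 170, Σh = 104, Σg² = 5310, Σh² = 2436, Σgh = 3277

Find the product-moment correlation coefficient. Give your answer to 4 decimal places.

r = (nΣgh − ΣgΣh) / √[(nΣg² − (Σg)²)(nΣh² − (Σh)²)]
Numerator: 6×3277 − 170×104 = 1982
Denominator: √[(31860 − 28900)(14616 − 10816)] = √[2960 × 3800] = 3353.8038
r = 1982 / 3353.8038 ≈ 0.5910

0.5910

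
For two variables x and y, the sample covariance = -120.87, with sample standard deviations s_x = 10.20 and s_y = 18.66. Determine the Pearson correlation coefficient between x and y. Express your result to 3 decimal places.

r = Cov(x,y) / (s_x · s_y) = -120.87 / (10.20 × 18.66)
  = -120.87 / 190.3320 ≈ -0.635

-0.635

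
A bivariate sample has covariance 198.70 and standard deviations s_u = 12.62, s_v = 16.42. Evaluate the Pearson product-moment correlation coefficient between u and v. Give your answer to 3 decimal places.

0.959

r = Cov(u,v) / (s_u · s_v) = 198.70 / (12.62 × 16.42)
  = 198.70 / 207.2204 ≈ 0.959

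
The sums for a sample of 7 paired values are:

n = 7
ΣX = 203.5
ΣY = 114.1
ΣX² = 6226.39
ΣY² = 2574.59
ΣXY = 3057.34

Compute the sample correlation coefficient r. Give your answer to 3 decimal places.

r = (nΣXY − ΣXΣY) / √[(nΣX² − (ΣX)²)(nΣY² − (ΣY)²)]
Numerator: 7×3057.34 − 203.5×114.1 = -1817.97
Denominator: √[(43584.73 − 41412.25)(18022.13 − 13018.81)] = √[2172.48 × 5003.32] = 3296.9096
r = -1817.97 / 3296.9096 ≈ -0.551

-0.551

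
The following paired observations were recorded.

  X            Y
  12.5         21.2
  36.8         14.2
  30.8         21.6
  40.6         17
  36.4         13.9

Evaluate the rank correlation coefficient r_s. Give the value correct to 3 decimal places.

Rank X: 1, 4, 2, 5, 3
Rank Y: 4, 2, 5, 3, 1
d = rank(X) − rank(Y): -3, 2, -3, 2, 2; Σd² = 30
ρ = 1 − 6Σd² / [n(n²−1)] = 1 − 6×30 / (5×24) = 1 − 180/120 ≈ -0.500

-0.500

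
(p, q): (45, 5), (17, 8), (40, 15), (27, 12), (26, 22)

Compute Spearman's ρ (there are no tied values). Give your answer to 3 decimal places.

Rank p: 5, 1, 4, 3, 2
Rank q: 1, 2, 4, 3, 5
d = rank(p) − rank(q): 4, -1, 0, 0, -3; Σd² = 26
ρ = 1 − 6Σd² / [n(n²−1)] = 1 − 6×26 / (5×24) = 1 − 156/120 ≈ -0.300

-0.300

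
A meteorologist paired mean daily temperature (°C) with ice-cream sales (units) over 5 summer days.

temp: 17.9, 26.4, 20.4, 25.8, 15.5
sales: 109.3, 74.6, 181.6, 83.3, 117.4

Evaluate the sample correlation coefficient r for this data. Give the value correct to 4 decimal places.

n = 5, Σx = 106, Σy = 566.2, Σx² = 2339.42, Σy² = 71211.86, Σxy = 11599.39
nΣxy − ΣxΣy = 57996.95 − 60017.2 = -2020.25
nΣx² − (Σx)² = 11697.1 − 11236 = 461.1; nΣy² − (Σy)² = 356059.3 − 320582.44 = 35476.86
r = -2020.25 / √(461.1 × 35476.86) = -2020.25 / 4044.5494 ≈ -0.4995

-0.4995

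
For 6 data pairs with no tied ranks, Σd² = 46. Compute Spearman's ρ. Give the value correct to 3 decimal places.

ρ = 1 − 6Σd² / [n(n²−1)] = 1 − 6×46 / (6×35)
  = 1 − 276/210 = 1 − 1.3143 ≈ -0.314

-0.314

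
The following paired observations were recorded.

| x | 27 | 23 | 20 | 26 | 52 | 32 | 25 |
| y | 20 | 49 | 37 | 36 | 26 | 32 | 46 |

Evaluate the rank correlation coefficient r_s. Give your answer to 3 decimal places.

-0.786

Rank x: 5, 2, 1, 4, 7, 6, 3
Rank y: 1, 7, 5, 4, 2, 3, 6
d = rank(x) − rank(y): 4, -5, -4, 0, 5, 3, -3; Σd² = 100
ρ = 1 − 6Σd² / [n(n²−1)] = 1 − 6×100 / (7×48) = 1 − 600/336 ≈ -0.786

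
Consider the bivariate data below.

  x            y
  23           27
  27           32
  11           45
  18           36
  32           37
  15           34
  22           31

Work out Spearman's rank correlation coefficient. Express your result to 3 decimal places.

Rank x: 5, 6, 1, 3, 7, 2, 4
Rank y: 1, 3, 7, 5, 6, 4, 2
d = rank(x) − rank(y): 4, 3, -6, -2, 1, -2, 2; Σd² = 74
ρ = 1 − 6Σd² / [n(n²−1)] = 1 − 6×74 / (7×48) = 1 − 444/336 ≈ -0.321

-0.321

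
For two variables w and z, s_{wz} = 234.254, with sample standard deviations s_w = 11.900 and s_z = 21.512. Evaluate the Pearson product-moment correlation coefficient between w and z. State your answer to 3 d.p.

r = Cov(w,z) / (s_w · s_z) = 234.254 / (11.900 × 21.512)
  = 234.254 / 255.9928 ≈ 0.915

0.915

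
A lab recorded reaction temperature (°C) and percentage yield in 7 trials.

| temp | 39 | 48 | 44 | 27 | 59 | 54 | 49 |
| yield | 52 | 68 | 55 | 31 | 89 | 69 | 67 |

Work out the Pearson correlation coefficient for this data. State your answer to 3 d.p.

0.976

n = 7, Σx = 320, Σy = 431, Σx² = 15288, Σy² = 28485, Σxy = 20809
nΣxy − ΣxΣy = 145663 − 137920 = 7743
nΣx² − (Σx)² = 107016 − 102400 = 4616; nΣy² − (Σy)² = 199395 − 185761 = 13634
r = 7743 / √(4616 × 13634) = 7743 / 7933.1295 ≈ 0.976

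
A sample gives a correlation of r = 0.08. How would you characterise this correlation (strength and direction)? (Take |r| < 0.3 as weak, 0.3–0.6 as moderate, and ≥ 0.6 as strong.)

weak positive

r = 0.08 > 0 so the relationship is positive.
|r| = 0.08, which falls in the weak range.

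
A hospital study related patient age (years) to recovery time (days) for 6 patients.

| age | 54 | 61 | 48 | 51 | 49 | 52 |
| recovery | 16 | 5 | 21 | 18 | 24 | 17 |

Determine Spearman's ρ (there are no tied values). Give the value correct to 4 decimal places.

-0.9429

Rank age: 5, 6, 1, 3, 2, 4
Rank recovery: 2, 1, 5, 4, 6, 3
d = rank(age) − rank(recovery): 3, 5, -4, -1, -4, 1; Σd² = 68
ρ = 1 − 6Σd² / [n(n²−1)] = 1 − 6×68 / (6×35) = 1 − 408/210 ≈ -0.9429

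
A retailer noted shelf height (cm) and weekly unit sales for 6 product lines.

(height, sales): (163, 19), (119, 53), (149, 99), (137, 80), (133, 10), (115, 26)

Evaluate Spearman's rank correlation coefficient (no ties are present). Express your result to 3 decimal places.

Rank height: 6, 2, 5, 4, 3, 1
Rank sales: 2, 4, 6, 5, 1, 3
d = rank(height) − rank(sales): 4, -2, -1, -1, 2, -2; Σd² = 30
ρ = 1 − 6Σd² / [n(n²−1)] = 1 − 6×30 / (6×35) = 1 − 180/210 ≈ 0.143

0.143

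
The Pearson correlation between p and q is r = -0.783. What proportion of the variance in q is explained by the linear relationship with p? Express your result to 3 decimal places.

r² = (-0.783)² = 0.613

0.613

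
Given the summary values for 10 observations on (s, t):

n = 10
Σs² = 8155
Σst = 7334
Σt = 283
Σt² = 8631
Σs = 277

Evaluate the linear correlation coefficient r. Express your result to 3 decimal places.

-0.922

r = (nΣst − ΣsΣt) / √[(nΣs² − (Σs)²)(nΣt² − (Σt)²)]
Numerator: 10×7334 − 277×283 = -5051
Denominator: √[(81550 − 76729)(86310 − 80089)] = √[4821 × 6221] = 5476.4442
r = -5051 / 5476.4442 ≈ -0.922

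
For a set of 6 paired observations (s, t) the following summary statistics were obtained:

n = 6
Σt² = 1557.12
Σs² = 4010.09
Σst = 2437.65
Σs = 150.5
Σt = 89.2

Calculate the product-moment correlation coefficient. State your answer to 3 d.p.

0.859

r = (nΣst − ΣsΣt) / √[(nΣs² − (Σs)²)(nΣt² − (Σt)²)]
Numerator: 6×2437.65 − 150.5×89.2 = 1201.3
Denominator: √[(24060.54 − 22650.25)(9342.72 − 7956.64)] = √[1410.29 × 1386.08] = 1398.1326
r = 1201.3 / 1398.1326 ≈ 0.859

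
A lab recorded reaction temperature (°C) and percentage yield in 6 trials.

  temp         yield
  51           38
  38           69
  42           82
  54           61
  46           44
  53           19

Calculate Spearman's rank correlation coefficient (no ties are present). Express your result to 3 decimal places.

Rank temp: 4, 1, 2, 6, 3, 5
Rank yield: 2, 5, 6, 4, 3, 1
d = rank(temp) − rank(yield): 2, -4, -4, 2, 0, 4; Σd² = 56
ρ = 1 − 6Σd² / [n(n²−1)] = 1 − 6×56 / (6×35) = 1 − 336/210 ≈ -0.600

-0.600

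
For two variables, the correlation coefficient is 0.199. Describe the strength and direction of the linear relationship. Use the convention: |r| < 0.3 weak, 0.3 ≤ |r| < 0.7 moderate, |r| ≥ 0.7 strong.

weak positive

r = 0.199 > 0 so the relationship is positive.
|r| = 0.199, which falls in the weak range.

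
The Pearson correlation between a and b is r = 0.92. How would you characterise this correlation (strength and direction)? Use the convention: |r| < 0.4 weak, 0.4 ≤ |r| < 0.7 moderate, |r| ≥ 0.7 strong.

r = 0.92 > 0 so the relationship is positive.
|r| = 0.92, which falls in the strong range.

strong positive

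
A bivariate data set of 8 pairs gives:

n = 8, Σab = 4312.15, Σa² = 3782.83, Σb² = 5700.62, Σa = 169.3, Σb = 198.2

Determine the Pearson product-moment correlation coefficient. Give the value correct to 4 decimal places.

0.2962

r = (nΣab − ΣaΣb) / √[(nΣa² − (Σa)²)(nΣb² − (Σb)²)]
Numerator: 8×4312.15 − 169.3×198.2 = 941.94
Denominator: √[(30262.64 − 28662.49)(45604.96 − 39283.24)] = √[1600.15 × 6321.72] = 3180.5189
r = 941.94 / 3180.5189 ≈ 0.2962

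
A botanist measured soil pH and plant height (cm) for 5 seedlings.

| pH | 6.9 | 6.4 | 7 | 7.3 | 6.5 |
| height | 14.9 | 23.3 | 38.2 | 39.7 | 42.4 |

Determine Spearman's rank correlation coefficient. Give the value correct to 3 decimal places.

0.200

Rank pH: 3, 1, 4, 5, 2
Rank height: 1, 2, 3, 4, 5
d = rank(pH) − rank(height): 2, -1, 1, 1, -3; Σd² = 16
ρ = 1 − 6Σd² / [n(n²−1)] = 1 − 6×16 / (5×24) = 1 − 96/120 ≈ 0.200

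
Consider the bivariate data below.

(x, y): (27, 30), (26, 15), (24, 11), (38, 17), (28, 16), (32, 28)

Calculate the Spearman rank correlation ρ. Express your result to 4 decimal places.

0.6000

Rank x: 3, 2, 1, 6, 4, 5
Rank y: 6, 2, 1, 4, 3, 5
d = rank(x) − rank(y): -3, 0, 0, 2, 1, 0; Σd² = 14
ρ = 1 − 6Σd² / [n(n²−1)] = 1 − 6×14 / (6×35) = 1 − 84/210 ≈ 0.6000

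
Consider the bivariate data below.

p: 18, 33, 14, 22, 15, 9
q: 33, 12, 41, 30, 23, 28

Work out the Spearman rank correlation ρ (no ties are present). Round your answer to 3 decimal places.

Rank p: 4, 6, 2, 5, 3, 1
Rank q: 5, 1, 6, 4, 2, 3
d = rank(p) − rank(q): -1, 5, -4, 1, 1, -2; Σd² = 48
ρ = 1 − 6Σd² / [n(n²−1)] = 1 − 6×48 / (6×35) = 1 − 288/210 ≈ -0.371

-0.371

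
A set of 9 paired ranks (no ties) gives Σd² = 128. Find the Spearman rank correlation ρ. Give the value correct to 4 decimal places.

ρ = 1 − 6Σd² / [n(n²−1)] = 1 − 6×128 / (9×80)
  = 1 − 768/720 = 1 − 1.06667 ≈ -0.0667

-0.0667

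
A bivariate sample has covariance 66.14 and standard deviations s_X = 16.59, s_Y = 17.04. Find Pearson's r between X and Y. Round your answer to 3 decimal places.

0.234

r = Cov(X,Y) / (s_X · s_Y) = 66.14 / (16.59 × 17.04)
  = 66.14 / 282.6936 ≈ 0.234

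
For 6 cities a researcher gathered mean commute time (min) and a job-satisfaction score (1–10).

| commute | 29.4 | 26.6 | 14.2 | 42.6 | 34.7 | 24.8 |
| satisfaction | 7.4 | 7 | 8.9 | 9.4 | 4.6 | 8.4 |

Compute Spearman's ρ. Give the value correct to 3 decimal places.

-0.086

Rank commute: 4, 3, 1, 6, 5, 2
Rank satisfaction: 3, 2, 5, 6, 1, 4
d = rank(commute) − rank(satisfaction): 1, 1, -4, 0, 4, -2; Σd² = 38
ρ = 1 − 6Σd² / [n(n²−1)] = 1 − 6×38 / (6×35) = 1 − 228/210 ≈ -0.086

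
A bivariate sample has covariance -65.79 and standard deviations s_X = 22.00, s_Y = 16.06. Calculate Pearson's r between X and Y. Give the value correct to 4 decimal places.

-0.1862

r = Cov(X,Y) / (s_X · s_Y) = -65.79 / (22.00 × 16.06)
  = -65.79 / 353.3200 ≈ -0.1862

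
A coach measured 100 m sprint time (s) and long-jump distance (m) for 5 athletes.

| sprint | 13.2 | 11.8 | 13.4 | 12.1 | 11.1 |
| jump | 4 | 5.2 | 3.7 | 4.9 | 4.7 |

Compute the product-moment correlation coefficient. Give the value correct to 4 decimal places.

-0.8219

n = 5, Σx = 61.6, Σy = 22.5, Σx² = 762.66, Σy² = 102.83, Σxy = 275.2
nΣxy − ΣxΣy = 1376 − 1386 = -10
nΣx² − (Σx)² = 3813.3 − 3794.56 = 18.74; nΣy² − (Σy)² = 514.15 − 506.25 = 7.9
r = -10 / √(18.74 × 7.9) = -10 / 12.1674 ≈ -0.8219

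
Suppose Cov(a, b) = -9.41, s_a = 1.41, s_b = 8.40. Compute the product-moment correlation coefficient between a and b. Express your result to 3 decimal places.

r = Cov(a,b) / (s_a · s_b) = -9.41 / (1.41 × 8.40)
  = -9.41 / 11.8440 ≈ -0.794

-0.794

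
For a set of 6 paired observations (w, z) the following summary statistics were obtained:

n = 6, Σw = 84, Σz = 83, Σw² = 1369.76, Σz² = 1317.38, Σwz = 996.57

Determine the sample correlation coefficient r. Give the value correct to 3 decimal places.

-0.914

r = (nΣwz − ΣwΣz) / √[(nΣw² − (Σw)²)(nΣz² − (Σz)²)]
Numerator: 6×996.57 − 84×83 = -992.58
Denominator: √[(8218.56 − 7056)(7904.28 − 6889)] = √[1162.56 × 1015.28] = 1086.4271
r = -992.58 / 1086.4271 ≈ -0.914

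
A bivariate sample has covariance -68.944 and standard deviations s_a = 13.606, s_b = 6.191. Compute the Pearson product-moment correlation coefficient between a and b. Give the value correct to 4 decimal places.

r = Cov(a,b) / (s_a · s_b) = -68.944 / (13.606 × 6.191)
  = -68.944 / 84.2347 ≈ -0.8185

-0.8185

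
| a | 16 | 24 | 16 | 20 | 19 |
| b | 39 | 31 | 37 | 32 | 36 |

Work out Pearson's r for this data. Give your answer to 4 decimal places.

-0.9113

n = 5, Σa = 95, Σb = 175, Σa² = 1849, Σb² = 6171, Σab = 3284
nΣab − ΣaΣb = 16420 − 16625 = -205
nΣa² − (Σa)² = 9245 − 9025 = 220; nΣb² − (Σb)² = 30855 − 30625 = 230
r = -205 / √(220 × 230) = -205 / 224.9444 ≈ -0.9113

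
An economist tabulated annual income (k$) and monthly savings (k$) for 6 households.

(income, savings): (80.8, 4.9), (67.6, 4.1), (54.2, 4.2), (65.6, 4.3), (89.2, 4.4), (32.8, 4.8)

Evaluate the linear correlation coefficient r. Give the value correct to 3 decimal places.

n = 6, Σx = 390.2, Σy = 26.7, Σx² = 27371.88, Σy² = 119.35, Σxy = 1732.72
nΣxy − ΣxΣy = 10396.32 − 10418.34 = -22.02
nΣx² − (Σx)² = 164231.28 − 152256.04 = 11975.24; nΣy² − (Σy)² = 716.1 − 712.89 = 3.21
r = -22.02 / √(11975.24 × 3.21) = -22.02 / 196.0625 ≈ -0.112

-0.112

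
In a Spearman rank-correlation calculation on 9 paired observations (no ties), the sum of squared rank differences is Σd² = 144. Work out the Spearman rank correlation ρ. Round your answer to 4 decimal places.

ρ = 1 − 6Σd² / [n(n²−1)] = 1 − 6×144 / (9×80)
  = 1 − 864/720 = 1 − 1.20000 ≈ -0.2000

-0.2000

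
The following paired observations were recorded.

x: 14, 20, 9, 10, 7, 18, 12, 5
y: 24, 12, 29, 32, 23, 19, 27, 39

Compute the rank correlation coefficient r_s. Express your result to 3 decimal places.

-0.738

Rank x: 6, 8, 3, 4, 2, 7, 5, 1
Rank y: 4, 1, 6, 7, 3, 2, 5, 8
d = rank(x) − rank(y): 2, 7, -3, -3, -1, 5, 0, -7; Σd² = 146
ρ = 1 − 6Σd² / [n(n²−1)] = 1 − 6×146 / (8×63) = 1 − 876/504 ≈ -0.738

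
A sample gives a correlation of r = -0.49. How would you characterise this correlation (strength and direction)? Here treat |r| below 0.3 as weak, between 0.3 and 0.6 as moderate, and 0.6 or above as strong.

moderate negative

r = -0.49 < 0 so the relationship is negative.
|r| = 0.49, which falls in the moderate range.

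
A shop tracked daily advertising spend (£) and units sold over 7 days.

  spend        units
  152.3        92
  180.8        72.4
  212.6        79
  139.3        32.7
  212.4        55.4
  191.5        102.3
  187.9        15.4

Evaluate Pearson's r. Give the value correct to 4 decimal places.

0.1454

n = 7, Σx = 1276.8, Σy = 449.2, Σx² = 237579.6, Σy² = 34787.66, Σxy = 82703.1
nΣxy − ΣxΣy = 578921.7 − 573538.56 = 5383.14
nΣx² − (Σx)² = 1663057.2 − 1630218.24 = 32838.96; nΣy² − (Σy)² = 243513.62 − 201780.64 = 41732.98
r = 5383.14 / √(32838.96 × 41732.98) = 5383.14 / 37019.8279 ≈ 0.1454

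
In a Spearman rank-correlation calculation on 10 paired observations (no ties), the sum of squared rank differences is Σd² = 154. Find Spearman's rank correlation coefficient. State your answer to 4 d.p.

ρ = 1 − 6Σd² / [n(n²−1)] = 1 − 6×154 / (10×99)
  = 1 − 924/990 = 1 − 0.93333 ≈ 0.0667

0.0667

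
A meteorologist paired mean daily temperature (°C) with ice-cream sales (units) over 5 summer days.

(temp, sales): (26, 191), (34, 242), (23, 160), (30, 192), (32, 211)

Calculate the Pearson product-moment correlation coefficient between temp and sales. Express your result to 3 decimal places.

0.932

n = 5, Σx = 145, Σy = 996, Σx² = 4285, Σy² = 202030, Σxy = 29386
nΣxy − ΣxΣy = 146930 − 144420 = 2510
nΣx² − (Σx)² = 21425 − 21025 = 400; nΣy² − (Σy)² = 1010150 − 992016 = 18134
r = 2510 / √(400 × 18134) = 2510 / 2693.2508 ≈ 0.932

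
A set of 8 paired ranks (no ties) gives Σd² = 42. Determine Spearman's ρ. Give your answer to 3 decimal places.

ρ = 1 − 6Σd² / [n(n²−1)] = 1 − 6×42 / (8×63)
  = 1 − 252/504 = 1 − 0.5000 ≈ 0.500

0.500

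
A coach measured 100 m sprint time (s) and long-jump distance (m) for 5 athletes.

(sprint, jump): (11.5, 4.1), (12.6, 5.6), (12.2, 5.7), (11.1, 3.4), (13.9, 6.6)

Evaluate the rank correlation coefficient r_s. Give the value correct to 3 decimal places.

Rank sprint: 2, 4, 3, 1, 5
Rank jump: 2, 3, 4, 1, 5
d = rank(sprint) − rank(jump): 0, 1, -1, 0, 0; Σd² = 2
ρ = 1 − 6Σd² / [n(n²−1)] = 1 − 6×2 / (5×24) = 1 − 12/120 ≈ 0.900

0.900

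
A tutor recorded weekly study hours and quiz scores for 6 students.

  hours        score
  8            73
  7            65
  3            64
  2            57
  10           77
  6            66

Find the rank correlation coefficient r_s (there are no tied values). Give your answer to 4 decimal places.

0.9429

Rank hours: 5, 4, 2, 1, 6, 3
Rank score: 5, 3, 2, 1, 6, 4
d = rank(hours) − rank(score): 0, 1, 0, 0, 0, -1; Σd² = 2
ρ = 1 − 6Σd² / [n(n²−1)] = 1 − 6×2 / (6×35) = 1 − 12/210 ≈ 0.9429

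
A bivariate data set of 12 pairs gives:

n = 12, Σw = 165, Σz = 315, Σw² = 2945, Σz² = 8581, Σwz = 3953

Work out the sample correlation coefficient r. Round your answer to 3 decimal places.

r = (nΣwz − ΣwΣz) / √[(nΣw² − (Σw)²)(nΣz² − (Σz)²)]
Numerator: 12×3953 − 165×315 = -4539
Denominator: √[(35340 − 27225)(102972 − 99225)] = √[8115 × 3747] = 5514.2456
r = -4539 / 5514.2456 ≈ -0.823

-0.823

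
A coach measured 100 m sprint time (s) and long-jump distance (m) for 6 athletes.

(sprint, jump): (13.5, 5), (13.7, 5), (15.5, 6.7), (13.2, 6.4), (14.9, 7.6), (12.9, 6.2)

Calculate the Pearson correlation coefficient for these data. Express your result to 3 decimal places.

0.540

n = 6, Σx = 83.7, Σy = 36.9, Σx² = 1172.85, Σy² = 232.05, Σxy = 517.55
nΣxy − ΣxΣy = 3105.3 − 3088.53 = 16.77
nΣx² − (Σx)² = 7037.1 − 7005.69 = 31.41; nΣy² − (Σy)² = 1392.3 − 1361.61 = 30.69
r = 16.77 / √(31.41 × 30.69) = 16.77 / 31.0479 ≈ 0.540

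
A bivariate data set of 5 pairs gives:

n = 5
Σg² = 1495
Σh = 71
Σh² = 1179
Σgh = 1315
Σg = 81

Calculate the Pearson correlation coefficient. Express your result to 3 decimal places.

0.933

r = (nΣgh − ΣgΣh) / √[(nΣg² − (Σg)²)(nΣh² − (Σh)²)]
Numerator: 5×1315 − 81×71 = 824
Denominator: √[(7475 − 6561)(5895 − 5041)] = √[914 × 854] = 883.4908
r = 824 / 883.4908 ≈ 0.933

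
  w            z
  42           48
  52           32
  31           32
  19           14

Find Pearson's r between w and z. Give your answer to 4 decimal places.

n = 4, Σw = 144, Σz = 126, Σw² = 5790, Σz² = 4548, Σwz = 4938
nΣwz − ΣwΣz = 19752 − 18144 = 1608
nΣw² − (Σw)² = 23160 − 20736 = 2424; nΣz² − (Σz)² = 18192 − 15876 = 2316
r = 1608 / √(2424 × 2316) = 1608 / 2369.3847 ≈ 0.6787

0.6787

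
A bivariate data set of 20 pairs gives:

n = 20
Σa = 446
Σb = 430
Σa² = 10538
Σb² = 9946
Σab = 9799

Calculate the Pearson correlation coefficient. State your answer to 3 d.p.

0.326

r = (nΣab − ΣaΣb) / √[(nΣa² − (Σa)²)(nΣb² − (Σb)²)]
Numerator: 20×9799 − 446×430 = 4200
Denominator: √[(210760 − 198916)(198920 − 184900)] = √[11844 × 14020] = 12886.1507
r = 4200 / 12886.1507 ≈ 0.326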